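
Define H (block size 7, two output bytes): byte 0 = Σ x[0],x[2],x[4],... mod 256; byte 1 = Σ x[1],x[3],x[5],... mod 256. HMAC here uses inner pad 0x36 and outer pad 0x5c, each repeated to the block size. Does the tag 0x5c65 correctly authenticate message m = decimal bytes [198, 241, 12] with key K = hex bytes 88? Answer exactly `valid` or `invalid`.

Key hex bytes 88 is 1 byte ≤ B = 7; zero-pad to 7 bytes: K' = 88 00 00 00 00 00 00.
K' ⊕ ipad = be 36 36 36 36 36 36; K' ⊕ opad = d4 5c 5c 5c 5c 5c 5c.
Inner hash: even-index sum = 593 mod 256 = 81; odd-index sum = 372 mod 256 = 116 → 51 74.
Outer hash (recomputed tag): even-index sum = 604 mod 256 = 92; odd-index sum = 357 mod 256 = 101 → 5c 65.
Recomputed tag = 5c65; claimed = 5c65 → match.

valid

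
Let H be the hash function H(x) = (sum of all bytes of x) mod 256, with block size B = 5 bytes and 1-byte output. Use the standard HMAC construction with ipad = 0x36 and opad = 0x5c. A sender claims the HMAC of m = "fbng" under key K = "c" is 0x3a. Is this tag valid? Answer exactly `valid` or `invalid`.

Key "c" = 63 is 1 byte ≤ B = 5; zero-pad to 5 bytes: K' = 63 00 00 00 00.
K' ⊕ ipad = 55 36 36 36 36; K' ⊕ opad = 3f 5c 5c 5c 5c.
Inner hash: sum = 85+54+54+54+54+102+98+110+103 = 714; mod 256 = 202 → ca.
Outer hash (recomputed tag): sum = 63+92+92+92+92+202 = 633; mod 256 = 121 → 79.
Recomputed tag = 79; claimed = 3a → mismatch.

invalid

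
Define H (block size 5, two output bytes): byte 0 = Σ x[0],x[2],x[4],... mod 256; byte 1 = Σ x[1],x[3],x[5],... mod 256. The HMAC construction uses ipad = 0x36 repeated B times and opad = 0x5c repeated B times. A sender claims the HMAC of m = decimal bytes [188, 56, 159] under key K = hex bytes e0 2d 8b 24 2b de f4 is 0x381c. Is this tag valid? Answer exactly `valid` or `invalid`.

invalid

Key hex bytes e0 2d 8b 24 2b de f4 is 7 bytes > B = 5, so hash it first: H(key) = 8a 2f, then zero-pad to 5 bytes: K' = 8a 2f 00 00 00.
K' ⊕ ipad = bc 19 36 36 36; K' ⊕ opad = d6 73 5c 5c 5c.
Inner hash: even-index sum = 352 mod 256 = 96; odd-index sum = 426 mod 256 = 170 → 60 aa.
Outer hash (recomputed tag): even-index sum = 568 mod 256 = 56; odd-index sum = 303 mod 256 = 47 → 38 2f.
Recomputed tag = 382f; claimed = 381c → mismatch.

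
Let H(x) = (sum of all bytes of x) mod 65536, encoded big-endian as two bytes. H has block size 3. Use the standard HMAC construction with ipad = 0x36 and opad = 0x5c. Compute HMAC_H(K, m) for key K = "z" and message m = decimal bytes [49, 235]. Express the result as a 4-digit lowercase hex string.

01b3

Key "z" = 7a is 1 byte ≤ B = 3; zero-pad to 3 bytes: K' = 7a 00 00.
K' ⊕ ipad = 4c 36 36.  K' ⊕ opad = 26 5c 5c.
Inner input = (K'⊕ipad) ∥ m = 4c 36 36 ∥ 31 eb.
Inner hash: sum = 76+54+54+49+235 = 468 → 01 d4.
Outer input = (K'⊕opad) ∥ inner = 26 5c 5c ∥ 01 d4.
Outer hash (tag): sum = 38+92+92+1+212 = 435 → 01 b3.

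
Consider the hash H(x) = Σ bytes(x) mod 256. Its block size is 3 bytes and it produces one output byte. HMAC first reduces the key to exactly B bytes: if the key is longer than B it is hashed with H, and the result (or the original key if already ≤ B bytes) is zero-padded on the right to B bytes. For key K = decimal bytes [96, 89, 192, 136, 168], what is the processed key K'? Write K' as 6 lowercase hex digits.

a90000

|K| = 5 > B = 3, so first hash the key.
H(K): sum = 96+89+192+136+168 = 681; mod 256 = 169 → a9.
Zero-pad H(K) = a9 to 3 bytes: K' = a9 00 00.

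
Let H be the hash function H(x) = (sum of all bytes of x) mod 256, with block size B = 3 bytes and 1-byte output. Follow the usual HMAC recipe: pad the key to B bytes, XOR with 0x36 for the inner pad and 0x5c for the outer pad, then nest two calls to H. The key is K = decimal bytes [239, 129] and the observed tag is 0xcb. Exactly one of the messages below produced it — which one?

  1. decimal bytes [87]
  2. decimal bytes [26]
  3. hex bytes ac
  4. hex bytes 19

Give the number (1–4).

Key decimal bytes [239, 129] = ef 81 is 2 bytes ≤ B = 3; zero-pad to 3 bytes: K' = ef 81 00.
K' ⊕ ipad = d9 b7 36; K' ⊕ opad = b3 dd 5c.
m1: inner = H(d9 b7 36 57) = 1d; tag = H(b3 dd 5c 1d) = 09
m2: inner = H(d9 b7 36 1a) = e0; tag = H(b3 dd 5c e0) = cc
m3: inner = H(d9 b7 36 ac) = 72; tag = H(b3 dd 5c 72) = 5e
m4: inner = H(d9 b7 36 19) = df; tag = H(b3 dd 5c df) = cb ← matches

4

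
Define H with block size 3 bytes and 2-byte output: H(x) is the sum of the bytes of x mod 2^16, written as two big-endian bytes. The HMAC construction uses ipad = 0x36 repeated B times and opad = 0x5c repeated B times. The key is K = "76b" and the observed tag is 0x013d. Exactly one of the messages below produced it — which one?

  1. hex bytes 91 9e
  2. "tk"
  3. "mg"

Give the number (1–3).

3

Key "76b" = 37 36 62 is exactly B = 3 bytes: K' = 37 36 62.
K' ⊕ ipad = 01 00 54; K' ⊕ opad = 6b 6a 3e.
m1: inner = H(01 00 54 91 9e) = 01 84; tag = H(6b 6a 3e 01 84) = 0198
m2: inner = H(01 00 54 74 6b) = 01 34; tag = H(6b 6a 3e 01 34) = 0148
m3: inner = H(01 00 54 6d 67) = 01 29; tag = H(6b 6a 3e 01 29) = 013d ← matches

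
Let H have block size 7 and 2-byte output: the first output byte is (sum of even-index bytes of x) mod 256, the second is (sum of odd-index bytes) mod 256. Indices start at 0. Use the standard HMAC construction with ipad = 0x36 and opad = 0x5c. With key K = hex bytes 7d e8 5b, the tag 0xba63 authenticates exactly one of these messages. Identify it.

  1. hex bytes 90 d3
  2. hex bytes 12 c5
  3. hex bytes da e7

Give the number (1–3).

Key hex bytes 7d e8 5b is 3 bytes ≤ B = 7; zero-pad to 7 bytes: K' = 7d e8 5b 00 00 00 00.
K' ⊕ ipad = 4b de 6d 36 36 36 36; K' ⊕ opad = 21 b4 07 5c 5c 5c 5c.
m1: inner = H(4b de 6d 36 36 36 36 90 d3) = f7 da; tag = H(21 b4 07 5c 5c 5c 5c f7 da) = ba63 ← matches
m2: inner = H(4b de 6d 36 36 36 36 12 c5) = e9 5c; tag = H(21 b4 07 5c 5c 5c 5c e9 5c) = 3c55
m3: inner = H(4b de 6d 36 36 36 36 da e7) = 0b 24; tag = H(21 b4 07 5c 5c 5c 5c 0b 24) = 0477

1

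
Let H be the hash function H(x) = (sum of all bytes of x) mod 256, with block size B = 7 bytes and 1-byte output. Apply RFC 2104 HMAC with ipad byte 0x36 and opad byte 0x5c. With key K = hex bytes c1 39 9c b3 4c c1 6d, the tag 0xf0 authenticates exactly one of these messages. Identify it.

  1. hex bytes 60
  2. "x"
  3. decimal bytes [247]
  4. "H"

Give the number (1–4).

Key hex bytes c1 39 9c b3 4c c1 6d is exactly B = 7 bytes: K' = c1 39 9c b3 4c c1 6d.
K' ⊕ ipad = f7 0f aa 85 7a f7 5b; K' ⊕ opad = 9d 65 c0 ef 10 9d 31.
m1: inner = H(f7 0f aa 85 7a f7 5b 60) = 61; tag = H(9d 65 c0 ef 10 9d 31 61) = f0 ← matches
m2: inner = H(f7 0f aa 85 7a f7 5b 78) = 79; tag = H(9d 65 c0 ef 10 9d 31 79) = 08
m3: inner = H(f7 0f aa 85 7a f7 5b f7) = f8; tag = H(9d 65 c0 ef 10 9d 31 f8) = 87
m4: inner = H(f7 0f aa 85 7a f7 5b 48) = 49; tag = H(9d 65 c0 ef 10 9d 31 49) = d8

1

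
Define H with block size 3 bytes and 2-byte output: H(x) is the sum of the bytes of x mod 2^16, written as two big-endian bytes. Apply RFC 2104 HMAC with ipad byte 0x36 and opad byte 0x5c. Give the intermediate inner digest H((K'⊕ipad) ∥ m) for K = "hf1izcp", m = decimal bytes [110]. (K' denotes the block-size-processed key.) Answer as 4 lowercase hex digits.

Key "hf1izcp" = 68 66 31 69 7a 63 70 is 7 bytes > B = 3, so hash it first: H(key) = 02 b5, then zero-pad to 3 bytes: K' = 02 b5 00.
K' ⊕ ipad = 34 83 36.
Inner input = 34 83 36 ∥ 6e.
Inner hash: sum = 52+131+54+110 = 347 → 01 5b.

015b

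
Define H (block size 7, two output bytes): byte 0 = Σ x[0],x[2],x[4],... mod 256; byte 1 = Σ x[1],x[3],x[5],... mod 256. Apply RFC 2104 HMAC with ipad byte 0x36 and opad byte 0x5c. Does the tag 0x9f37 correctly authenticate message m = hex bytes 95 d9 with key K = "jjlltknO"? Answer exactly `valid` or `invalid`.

Key "jjlltknO" = 6a 6a 6c 6c 74 6b 6e 4f is 8 bytes > B = 7, so hash it first: H(key) = b8 90, then zero-pad to 7 bytes: K' = b8 90 00 00 00 00 00.
K' ⊕ ipad = 8e a6 36 36 36 36 36; K' ⊕ opad = e4 cc 5c 5c 5c 5c 5c.
Inner hash: even-index sum = 521 mod 256 = 9; odd-index sum = 423 mod 256 = 167 → 09 a7.
Outer hash (recomputed tag): even-index sum = 671 mod 256 = 159; odd-index sum = 397 mod 256 = 141 → 9f 8d.
Recomputed tag = 9f8d; claimed = 9f37 → mismatch.

invalid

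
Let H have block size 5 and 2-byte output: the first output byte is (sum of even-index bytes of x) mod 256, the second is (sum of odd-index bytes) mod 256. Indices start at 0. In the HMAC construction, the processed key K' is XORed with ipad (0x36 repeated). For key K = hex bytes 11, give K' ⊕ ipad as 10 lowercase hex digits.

Key hex bytes 11 is 1 byte ≤ B = 5; zero-pad to 5 bytes: K' = 11 00 00 00 00.
XOR each byte with 0x36: 11⊕36=27, 00⊕36=36, 00⊕36=36, 00⊕36=36, 00⊕36=36.

2736363636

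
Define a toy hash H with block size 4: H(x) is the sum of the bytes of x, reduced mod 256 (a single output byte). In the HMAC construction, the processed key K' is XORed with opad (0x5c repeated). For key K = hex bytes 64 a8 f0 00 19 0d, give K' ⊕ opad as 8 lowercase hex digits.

7e5c5c5c

Key hex bytes 64 a8 f0 00 19 0d is 6 bytes > B = 4, so hash it first: H(key) = 22, then zero-pad to 4 bytes: K' = 22 00 00 00.
XOR each byte with 0x5c: 22⊕5c=7e, 00⊕5c=5c, 00⊕5c=5c, 00⊕5c=5c.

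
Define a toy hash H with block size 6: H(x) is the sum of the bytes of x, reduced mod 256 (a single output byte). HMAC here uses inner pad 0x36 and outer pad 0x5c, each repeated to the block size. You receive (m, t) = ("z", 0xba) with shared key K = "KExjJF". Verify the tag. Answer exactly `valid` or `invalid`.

Key "KExjJF" = 4b 45 78 6a 4a 46 is exactly B = 6 bytes: K' = 4b 45 78 6a 4a 46.
K' ⊕ ipad = 7d 73 4e 5c 7c 70; K' ⊕ opad = 17 19 24 36 16 1a.
Inner hash: sum = 125+115+78+92+124+112+122 = 768; mod 256 = 0 → 00.
Outer hash (recomputed tag): sum = 23+25+36+54+22+26+0 = 186 → ba.
Recomputed tag = ba; claimed = ba → match.

valid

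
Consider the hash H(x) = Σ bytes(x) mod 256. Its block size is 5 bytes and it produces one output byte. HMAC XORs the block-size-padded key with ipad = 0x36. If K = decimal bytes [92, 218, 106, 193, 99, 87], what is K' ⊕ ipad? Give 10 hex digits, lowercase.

Key decimal bytes [92, 218, 106, 193, 99, 87] = 5c da 6a c1 63 57 is 6 bytes > B = 5, so hash it first: H(key) = 1b, then zero-pad to 5 bytes: K' = 1b 00 00 00 00.
XOR each byte with 0x36: 1b⊕36=2d, 00⊕36=36, 00⊕36=36, 00⊕36=36, 00⊕36=36.

2d36363636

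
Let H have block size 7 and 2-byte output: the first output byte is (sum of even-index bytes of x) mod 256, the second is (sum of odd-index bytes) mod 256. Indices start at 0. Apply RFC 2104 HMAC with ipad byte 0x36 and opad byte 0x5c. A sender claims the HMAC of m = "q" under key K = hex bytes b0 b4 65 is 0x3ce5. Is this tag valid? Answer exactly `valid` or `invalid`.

valid

Key hex bytes b0 b4 65 is 3 bytes ≤ B = 7; zero-pad to 7 bytes: K' = b0 b4 65 00 00 00 00.
K' ⊕ ipad = 86 82 53 36 36 36 36; K' ⊕ opad = ec e8 39 5c 5c 5c 5c.
Inner hash: even-index sum = 325 mod 256 = 69; odd-index sum = 351 mod 256 = 95 → 45 5f.
Outer hash (recomputed tag): even-index sum = 572 mod 256 = 60; odd-index sum = 485 mod 256 = 229 → 3c e5.
Recomputed tag = 3ce5; claimed = 3ce5 → match.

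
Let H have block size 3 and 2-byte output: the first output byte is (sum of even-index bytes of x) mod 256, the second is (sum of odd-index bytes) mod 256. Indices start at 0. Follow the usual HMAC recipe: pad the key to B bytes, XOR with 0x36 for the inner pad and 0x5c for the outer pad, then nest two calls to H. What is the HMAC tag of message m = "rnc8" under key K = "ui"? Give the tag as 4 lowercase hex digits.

b954

Key "ui" = 75 69 is 2 bytes ≤ B = 3; zero-pad to 3 bytes: K' = 75 69 00.
K' ⊕ ipad = 43 5f 36.  K' ⊕ opad = 29 35 5c.
Inner input = (K'⊕ipad) ∥ m = 43 5f 36 ∥ 72 6e 63 38.
Inner hash: even-index sum = 287 mod 256 = 31; odd-index sum = 308 mod 256 = 52 → 1f 34.
Outer input = (K'⊕opad) ∥ inner = 29 35 5c ∥ 1f 34.
Outer hash (tag): even-index sum = 185 mod 256 = 185; odd-index sum = 84 mod 256 = 84 → b9 54.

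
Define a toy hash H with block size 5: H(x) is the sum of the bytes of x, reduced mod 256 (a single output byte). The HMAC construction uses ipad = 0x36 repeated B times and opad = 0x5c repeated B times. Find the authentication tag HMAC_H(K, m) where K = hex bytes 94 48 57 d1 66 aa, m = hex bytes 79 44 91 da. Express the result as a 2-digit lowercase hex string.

da

Key hex bytes 94 48 57 d1 66 aa is 6 bytes > B = 5, so hash it first: H(key) = 14, then zero-pad to 5 bytes: K' = 14 00 00 00 00.
K' ⊕ ipad = 22 36 36 36 36.  K' ⊕ opad = 48 5c 5c 5c 5c.
Inner input = (K'⊕ipad) ∥ m = 22 36 36 36 36 ∥ 79 44 91 da.
Inner hash: sum = 34+54+54+54+54+121+68+145+218 = 802; mod 256 = 34 → 22.
Outer input = (K'⊕opad) ∥ inner = 48 5c 5c 5c 5c ∥ 22.
Outer hash (tag): sum = 72+92+92+92+92+34 = 474; mod 256 = 218 → da.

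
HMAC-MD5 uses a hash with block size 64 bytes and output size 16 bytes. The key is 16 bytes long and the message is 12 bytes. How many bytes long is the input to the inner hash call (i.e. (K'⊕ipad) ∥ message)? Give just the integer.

Key is 16 ≤ 64 bytes, zero-padded: |K'| = 64.
Inner input = (K'⊕ipad) ∥ m → 64 + 12 = 76 bytes.

76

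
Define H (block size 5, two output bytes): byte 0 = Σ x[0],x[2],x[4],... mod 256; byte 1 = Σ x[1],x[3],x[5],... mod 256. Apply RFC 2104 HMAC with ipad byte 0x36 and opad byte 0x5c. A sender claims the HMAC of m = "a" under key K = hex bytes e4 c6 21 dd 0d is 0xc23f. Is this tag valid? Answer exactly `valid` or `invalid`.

valid

Key hex bytes e4 c6 21 dd 0d is exactly B = 5 bytes: K' = e4 c6 21 dd 0d.
K' ⊕ ipad = d2 f0 17 eb 3b; K' ⊕ opad = b8 9a 7d 81 51.
Inner hash: even-index sum = 292 mod 256 = 36; odd-index sum = 572 mod 256 = 60 → 24 3c.
Outer hash (recomputed tag): even-index sum = 450 mod 256 = 194; odd-index sum = 319 mod 256 = 63 → c2 3f.
Recomputed tag = c23f; claimed = c23f → match.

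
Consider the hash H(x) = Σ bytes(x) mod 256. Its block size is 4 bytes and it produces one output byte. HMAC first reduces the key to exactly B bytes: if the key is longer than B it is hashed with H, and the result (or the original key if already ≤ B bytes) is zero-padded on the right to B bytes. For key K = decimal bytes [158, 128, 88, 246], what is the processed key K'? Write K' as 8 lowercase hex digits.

Key decimal bytes [158, 128, 88, 246] = 9e 80 58 f6 is exactly B = 4 bytes: K' = 9e 80 58 f6.

9e8058f6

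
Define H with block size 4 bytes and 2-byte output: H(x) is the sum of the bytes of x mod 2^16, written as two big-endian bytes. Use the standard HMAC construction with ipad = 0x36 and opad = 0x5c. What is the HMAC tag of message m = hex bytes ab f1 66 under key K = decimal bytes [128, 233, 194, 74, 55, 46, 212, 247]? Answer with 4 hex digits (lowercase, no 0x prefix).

023f

Key decimal bytes [128, 233, 194, 74, 55, 46, 212, 247] = 80 e9 c2 4a 37 2e d4 f7 is 8 bytes > B = 4, so hash it first: H(key) = 04 a5, then zero-pad to 4 bytes: K' = 04 a5 00 00.
K' ⊕ ipad = 32 93 36 36.  K' ⊕ opad = 58 f9 5c 5c.
Inner input = (K'⊕ipad) ∥ m = 32 93 36 36 ∥ ab f1 66.
Inner hash: sum = 50+147+54+54+171+241+102 = 819 → 03 33.
Outer input = (K'⊕opad) ∥ inner = 58 f9 5c 5c ∥ 03 33.
Outer hash (tag): sum = 88+249+92+92+3+51 = 575 → 02 3f.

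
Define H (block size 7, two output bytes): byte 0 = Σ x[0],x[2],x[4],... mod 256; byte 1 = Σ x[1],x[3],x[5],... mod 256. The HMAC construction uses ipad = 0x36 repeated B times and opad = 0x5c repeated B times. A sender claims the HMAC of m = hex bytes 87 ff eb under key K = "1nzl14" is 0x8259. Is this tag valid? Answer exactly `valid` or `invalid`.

valid

Key "1nzl14" = 31 6e 7a 6c 31 34 is 6 bytes ≤ B = 7; zero-pad to 7 bytes: K' = 31 6e 7a 6c 31 34 00.
K' ⊕ ipad = 07 58 4c 5a 07 02 36; K' ⊕ opad = 6d 32 26 30 6d 68 5c.
Inner hash: even-index sum = 399 mod 256 = 143; odd-index sum = 550 mod 256 = 38 → 8f 26.
Outer hash (recomputed tag): even-index sum = 386 mod 256 = 130; odd-index sum = 345 mod 256 = 89 → 82 59.
Recomputed tag = 8259; claimed = 8259 → match.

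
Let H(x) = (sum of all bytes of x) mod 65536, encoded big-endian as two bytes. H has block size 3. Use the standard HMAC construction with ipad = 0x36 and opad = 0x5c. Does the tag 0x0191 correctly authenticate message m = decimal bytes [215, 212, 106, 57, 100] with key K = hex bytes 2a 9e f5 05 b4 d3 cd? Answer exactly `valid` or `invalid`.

Key hex bytes 2a 9e f5 05 b4 d3 cd is 7 bytes > B = 3, so hash it first: H(key) = 04 16, then zero-pad to 3 bytes: K' = 04 16 00.
K' ⊕ ipad = 32 20 36; K' ⊕ opad = 58 4a 5c.
Inner hash: sum = 50+32+54+215+212+106+57+100 = 826 → 03 3a.
Outer hash (recomputed tag): sum = 88+74+92+3+58 = 315 → 01 3b.
Recomputed tag = 013b; claimed = 0191 → mismatch.

invalid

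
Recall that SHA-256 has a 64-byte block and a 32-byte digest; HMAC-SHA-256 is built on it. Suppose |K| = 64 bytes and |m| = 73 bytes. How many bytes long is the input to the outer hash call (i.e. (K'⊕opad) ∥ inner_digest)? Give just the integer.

Key is 64 ≤ 64 bytes, zero-padded: |K'| = 64.
Outer input = (K'⊕opad) ∥ H(inner) → 64 + 32 = 96 bytes.

96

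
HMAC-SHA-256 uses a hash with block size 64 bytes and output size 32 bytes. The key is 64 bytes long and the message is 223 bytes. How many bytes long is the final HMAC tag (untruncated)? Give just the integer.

The tag is one SHA-256 digest: 32 bytes.

32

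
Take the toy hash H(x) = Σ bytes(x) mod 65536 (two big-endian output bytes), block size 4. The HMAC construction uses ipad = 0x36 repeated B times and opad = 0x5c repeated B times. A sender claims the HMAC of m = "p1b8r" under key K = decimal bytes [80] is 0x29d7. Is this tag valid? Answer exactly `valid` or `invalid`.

invalid

Key decimal bytes [80] = 50 is 1 byte ≤ B = 4; zero-pad to 4 bytes: K' = 50 00 00 00.
K' ⊕ ipad = 66 36 36 36; K' ⊕ opad = 0c 5c 5c 5c.
Inner hash: sum = 102+54+54+54+112+49+98+56+114 = 693 → 02 b5.
Outer hash (recomputed tag): sum = 12+92+92+92+2+181 = 471 → 01 d7.
Recomputed tag = 01d7; claimed = 29d7 → mismatch.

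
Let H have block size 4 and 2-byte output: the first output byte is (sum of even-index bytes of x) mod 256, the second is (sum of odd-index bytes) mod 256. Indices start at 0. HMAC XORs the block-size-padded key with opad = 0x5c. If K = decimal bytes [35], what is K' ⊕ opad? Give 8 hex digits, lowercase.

Key decimal bytes [35] = 23 is 1 byte ≤ B = 4; zero-pad to 4 bytes: K' = 23 00 00 00.
XOR each byte with 0x5c: 23⊕5c=7f, 00⊕5c=5c, 00⊕5c=5c, 00⊕5c=5c.

7f5c5c5c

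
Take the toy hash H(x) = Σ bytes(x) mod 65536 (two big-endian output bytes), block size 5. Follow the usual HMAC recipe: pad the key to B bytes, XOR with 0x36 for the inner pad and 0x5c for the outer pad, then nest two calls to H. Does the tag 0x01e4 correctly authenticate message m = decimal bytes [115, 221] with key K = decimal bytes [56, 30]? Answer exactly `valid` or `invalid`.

Key decimal bytes [56, 30] = 38 1e is 2 bytes ≤ B = 5; zero-pad to 5 bytes: K' = 38 1e 00 00 00.
K' ⊕ ipad = 0e 28 36 36 36; K' ⊕ opad = 64 42 5c 5c 5c.
Inner hash: sum = 14+40+54+54+54+115+221 = 552 → 02 28.
Outer hash (recomputed tag): sum = 100+66+92+92+92+2+40 = 484 → 01 e4.
Recomputed tag = 01e4; claimed = 01e4 → match.

valid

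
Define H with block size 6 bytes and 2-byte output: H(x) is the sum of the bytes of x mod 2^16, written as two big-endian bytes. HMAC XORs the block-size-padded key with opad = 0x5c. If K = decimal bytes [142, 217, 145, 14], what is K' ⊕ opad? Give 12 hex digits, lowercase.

Key decimal bytes [142, 217, 145, 14] = 8e d9 91 0e is 4 bytes ≤ B = 6; zero-pad to 6 bytes: K' = 8e d9 91 0e 00 00.
XOR each byte with 0x5c: 8e⊕5c=d2, d9⊕5c=85, 91⊕5c=cd, 0e⊕5c=52, 00⊕5c=5c, 00⊕5c=5c.

d285cd525c5c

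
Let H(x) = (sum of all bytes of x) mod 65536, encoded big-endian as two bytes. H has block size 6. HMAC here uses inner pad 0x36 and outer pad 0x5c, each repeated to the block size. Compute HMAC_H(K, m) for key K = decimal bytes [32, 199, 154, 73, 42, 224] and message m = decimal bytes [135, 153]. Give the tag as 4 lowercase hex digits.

036c

Key decimal bytes [32, 199, 154, 73, 42, 224] = 20 c7 9a 49 2a e0 is exactly B = 6 bytes: K' = 20 c7 9a 49 2a e0.
K' ⊕ ipad = 16 f1 ac 7f 1c d6.  K' ⊕ opad = 7c 9b c6 15 76 bc.
Inner input = (K'⊕ipad) ∥ m = 16 f1 ac 7f 1c d6 ∥ 87 99.
Inner hash: sum = 22+241+172+127+28+214+135+153 = 1092 → 04 44.
Outer input = (K'⊕opad) ∥ inner = 7c 9b c6 15 76 bc ∥ 04 44.
Outer hash (tag): sum = 124+155+198+21+118+188+4+68 = 876 → 03 6c.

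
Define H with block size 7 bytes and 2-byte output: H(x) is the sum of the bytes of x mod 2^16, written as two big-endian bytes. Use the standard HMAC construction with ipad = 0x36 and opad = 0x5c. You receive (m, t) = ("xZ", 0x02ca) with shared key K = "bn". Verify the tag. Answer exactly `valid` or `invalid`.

Key "bn" = 62 6e is 2 bytes ≤ B = 7; zero-pad to 7 bytes: K' = 62 6e 00 00 00 00 00.
K' ⊕ ipad = 54 58 36 36 36 36 36; K' ⊕ opad = 3e 32 5c 5c 5c 5c 5c.
Inner hash: sum = 84+88+54+54+54+54+54+120+90 = 652 → 02 8c.
Outer hash (recomputed tag): sum = 62+50+92+92+92+92+92+2+140 = 714 → 02 ca.
Recomputed tag = 02ca; claimed = 02ca → match.

valid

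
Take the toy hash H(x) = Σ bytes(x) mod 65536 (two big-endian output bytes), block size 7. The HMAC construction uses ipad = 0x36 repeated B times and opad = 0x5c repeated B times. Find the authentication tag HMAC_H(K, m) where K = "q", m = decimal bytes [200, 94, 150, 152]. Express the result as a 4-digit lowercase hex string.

Key "q" = 71 is 1 byte ≤ B = 7; zero-pad to 7 bytes: K' = 71 00 00 00 00 00 00.
K' ⊕ ipad = 47 36 36 36 36 36 36.  K' ⊕ opad = 2d 5c 5c 5c 5c 5c 5c.
Inner input = (K'⊕ipad) ∥ m = 47 36 36 36 36 36 36 ∥ c8 5e 96 98.
Inner hash: sum = 71+54+54+54+54+54+54+200+94+150+152 = 991 → 03 df.
Outer input = (K'⊕opad) ∥ inner = 2d 5c 5c 5c 5c 5c 5c ∥ 03 df.
Outer hash (tag): sum = 45+92+92+92+92+92+92+3+223 = 823 → 03 37.

0337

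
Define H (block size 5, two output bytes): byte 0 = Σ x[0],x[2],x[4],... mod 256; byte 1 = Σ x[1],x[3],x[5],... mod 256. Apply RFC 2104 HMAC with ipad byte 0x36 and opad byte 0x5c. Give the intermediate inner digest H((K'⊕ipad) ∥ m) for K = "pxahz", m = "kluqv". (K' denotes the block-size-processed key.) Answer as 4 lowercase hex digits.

c602

Key "pxahz" = 70 78 61 68 7a is exactly B = 5 bytes: K' = 70 78 61 68 7a.
K' ⊕ ipad = 46 4e 57 5e 4c.
Inner input = 46 4e 57 5e 4c ∥ 6b 6c 75 71 76.
Inner hash: even-index sum = 454 mod 256 = 198; odd-index sum = 514 mod 256 = 2 → c6 02.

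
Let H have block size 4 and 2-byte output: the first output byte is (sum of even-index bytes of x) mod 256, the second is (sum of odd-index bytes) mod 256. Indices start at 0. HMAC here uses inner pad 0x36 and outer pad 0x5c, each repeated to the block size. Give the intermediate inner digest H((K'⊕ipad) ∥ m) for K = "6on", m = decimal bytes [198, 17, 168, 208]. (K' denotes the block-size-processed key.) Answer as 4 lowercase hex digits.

Key "6on" = 36 6f 6e is 3 bytes ≤ B = 4; zero-pad to 4 bytes: K' = 36 6f 6e 00.
K' ⊕ ipad = 00 59 58 36.
Inner input = 00 59 58 36 ∥ c6 11 a8 d0.
Inner hash: even-index sum = 454 mod 256 = 198; odd-index sum = 368 mod 256 = 112 → c6 70.

c670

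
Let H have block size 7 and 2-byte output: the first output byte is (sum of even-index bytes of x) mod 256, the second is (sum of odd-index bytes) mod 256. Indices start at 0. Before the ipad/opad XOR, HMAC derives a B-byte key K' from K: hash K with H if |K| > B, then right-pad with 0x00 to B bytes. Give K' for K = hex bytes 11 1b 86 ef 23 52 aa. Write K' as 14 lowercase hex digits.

111b86ef2352aa

Key hex bytes 11 1b 86 ef 23 52 aa is exactly B = 7 bytes: K' = 11 1b 86 ef 23 52 aa.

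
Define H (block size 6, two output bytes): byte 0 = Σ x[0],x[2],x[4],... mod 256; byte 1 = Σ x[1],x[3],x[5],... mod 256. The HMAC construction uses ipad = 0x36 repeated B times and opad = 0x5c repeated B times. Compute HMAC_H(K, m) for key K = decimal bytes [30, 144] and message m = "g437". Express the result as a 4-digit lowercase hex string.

2801

Key decimal bytes [30, 144] = 1e 90 is 2 bytes ≤ B = 6; zero-pad to 6 bytes: K' = 1e 90 00 00 00 00.
K' ⊕ ipad = 28 a6 36 36 36 36.  K' ⊕ opad = 42 cc 5c 5c 5c 5c.
Inner input = (K'⊕ipad) ∥ m = 28 a6 36 36 36 36 ∥ 67 34 33 37.
Inner hash: even-index sum = 302 mod 256 = 46; odd-index sum = 381 mod 256 = 125 → 2e 7d.
Outer input = (K'⊕opad) ∥ inner = 42 cc 5c 5c 5c 5c ∥ 2e 7d.
Outer hash (tag): even-index sum = 296 mod 256 = 40; odd-index sum = 513 mod 256 = 1 → 28 01.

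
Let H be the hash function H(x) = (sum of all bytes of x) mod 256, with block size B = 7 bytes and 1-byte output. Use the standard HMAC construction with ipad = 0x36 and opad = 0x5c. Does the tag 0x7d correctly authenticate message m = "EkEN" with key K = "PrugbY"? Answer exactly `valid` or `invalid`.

invalid

Key "PrugbY" = 50 72 75 67 62 59 is 6 bytes ≤ B = 7; zero-pad to 7 bytes: K' = 50 72 75 67 62 59 00.
K' ⊕ ipad = 66 44 43 51 54 6f 36; K' ⊕ opad = 0c 2e 29 3b 3e 05 5c.
Inner hash: sum = 102+68+67+81+84+111+54+69+107+69+78 = 890; mod 256 = 122 → 7a.
Outer hash (recomputed tag): sum = 12+46+41+59+62+5+92+122 = 439; mod 256 = 183 → b7.
Recomputed tag = b7; claimed = 7d → mismatch.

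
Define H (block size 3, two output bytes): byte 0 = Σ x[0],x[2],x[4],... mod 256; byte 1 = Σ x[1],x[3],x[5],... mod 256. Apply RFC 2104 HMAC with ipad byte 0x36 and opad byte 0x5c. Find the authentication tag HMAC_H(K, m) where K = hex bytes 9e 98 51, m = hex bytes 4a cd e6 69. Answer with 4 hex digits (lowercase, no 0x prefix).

ad09

Key hex bytes 9e 98 51 is exactly B = 3 bytes: K' = 9e 98 51.
K' ⊕ ipad = a8 ae 67.  K' ⊕ opad = c2 c4 0d.
Inner input = (K'⊕ipad) ∥ m = a8 ae 67 ∥ 4a cd e6 69.
Inner hash: even-index sum = 581 mod 256 = 69; odd-index sum = 478 mod 256 = 222 → 45 de.
Outer input = (K'⊕opad) ∥ inner = c2 c4 0d ∥ 45 de.
Outer hash (tag): even-index sum = 429 mod 256 = 173; odd-index sum = 265 mod 256 = 9 → ad 09.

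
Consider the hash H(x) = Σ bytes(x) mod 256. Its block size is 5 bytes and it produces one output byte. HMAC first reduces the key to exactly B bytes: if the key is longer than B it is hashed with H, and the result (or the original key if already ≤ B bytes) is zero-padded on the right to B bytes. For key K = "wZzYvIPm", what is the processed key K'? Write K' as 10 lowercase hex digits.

|K| = 8 > B = 5, so first hash the key.
H(K): sum = 119+90+122+89+118+73+80+109 = 800; mod 256 = 32 → 20.
Zero-pad H(K) = 20 to 5 bytes: K' = 20 00 00 00 00.

2000000000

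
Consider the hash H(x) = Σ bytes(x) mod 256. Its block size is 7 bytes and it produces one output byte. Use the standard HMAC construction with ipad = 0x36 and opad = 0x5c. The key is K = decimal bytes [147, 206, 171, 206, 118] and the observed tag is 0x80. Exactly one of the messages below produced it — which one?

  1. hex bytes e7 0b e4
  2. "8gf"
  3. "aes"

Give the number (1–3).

1

Key decimal bytes [147, 206, 171, 206, 118] = 93 ce ab ce 76 is 5 bytes ≤ B = 7; zero-pad to 7 bytes: K' = 93 ce ab ce 76 00 00.
K' ⊕ ipad = a5 f8 9d f8 40 36 36; K' ⊕ opad = cf 92 f7 92 2a 5c 5c.
m1: inner = H(a5 f8 9d f8 40 36 36 e7 0b e4) = b4; tag = H(cf 92 f7 92 2a 5c 5c b4) = 80 ← matches
m2: inner = H(a5 f8 9d f8 40 36 36 38 67 66) = e3; tag = H(cf 92 f7 92 2a 5c 5c e3) = af
m3: inner = H(a5 f8 9d f8 40 36 36 61 65 73) = 17; tag = H(cf 92 f7 92 2a 5c 5c 17) = e3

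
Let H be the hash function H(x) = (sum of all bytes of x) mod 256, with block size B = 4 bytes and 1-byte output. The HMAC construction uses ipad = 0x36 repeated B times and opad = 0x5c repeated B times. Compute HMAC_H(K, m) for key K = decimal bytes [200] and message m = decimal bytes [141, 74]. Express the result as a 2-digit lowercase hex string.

Key decimal bytes [200] = c8 is 1 byte ≤ B = 4; zero-pad to 4 bytes: K' = c8 00 00 00.
K' ⊕ ipad = fe 36 36 36.  K' ⊕ opad = 94 5c 5c 5c.
Inner input = (K'⊕ipad) ∥ m = fe 36 36 36 ∥ 8d 4a.
Inner hash: sum = 254+54+54+54+141+74 = 631; mod 256 = 119 → 77.
Outer input = (K'⊕opad) ∥ inner = 94 5c 5c 5c ∥ 77.
Outer hash (tag): sum = 148+92+92+92+119 = 543; mod 256 = 31 → 1f.

1f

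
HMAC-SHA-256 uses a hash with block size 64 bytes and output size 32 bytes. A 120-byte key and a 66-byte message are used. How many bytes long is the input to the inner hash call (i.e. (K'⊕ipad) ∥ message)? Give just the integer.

Key is 120 > 64 bytes, so it is hashed to 32 bytes then zero-padded to 64: |K'| = 64.
Inner input = (K'⊕ipad) ∥ m → 64 + 66 = 130 bytes.

130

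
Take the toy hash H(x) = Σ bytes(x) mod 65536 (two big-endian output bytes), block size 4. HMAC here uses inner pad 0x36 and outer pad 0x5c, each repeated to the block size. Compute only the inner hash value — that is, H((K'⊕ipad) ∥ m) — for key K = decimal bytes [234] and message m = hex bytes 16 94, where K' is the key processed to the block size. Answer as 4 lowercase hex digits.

0228

Key decimal bytes [234] = ea is 1 byte ≤ B = 4; zero-pad to 4 bytes: K' = ea 00 00 00.
K' ⊕ ipad = dc 36 36 36.
Inner input = dc 36 36 36 ∥ 16 94.
Inner hash: sum = 220+54+54+54+22+148 = 552 → 02 28.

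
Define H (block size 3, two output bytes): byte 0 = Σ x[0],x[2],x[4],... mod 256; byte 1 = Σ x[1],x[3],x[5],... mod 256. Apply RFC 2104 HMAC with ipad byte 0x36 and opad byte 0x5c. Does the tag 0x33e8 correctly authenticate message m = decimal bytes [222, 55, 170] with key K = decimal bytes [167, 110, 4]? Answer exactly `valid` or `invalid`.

invalid

Key decimal bytes [167, 110, 4] = a7 6e 04 is exactly B = 3 bytes: K' = a7 6e 04.
K' ⊕ ipad = 91 58 32; K' ⊕ opad = fb 32 58.
Inner hash: even-index sum = 250 mod 256 = 250; odd-index sum = 480 mod 256 = 224 → fa e0.
Outer hash (recomputed tag): even-index sum = 563 mod 256 = 51; odd-index sum = 300 mod 256 = 44 → 33 2c.
Recomputed tag = 332c; claimed = 33e8 → mismatch.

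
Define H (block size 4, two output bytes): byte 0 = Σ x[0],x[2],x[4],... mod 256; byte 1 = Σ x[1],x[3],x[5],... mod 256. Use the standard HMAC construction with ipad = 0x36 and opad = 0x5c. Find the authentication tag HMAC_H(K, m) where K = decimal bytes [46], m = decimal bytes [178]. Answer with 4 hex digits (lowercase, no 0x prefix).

Key decimal bytes [46] = 2e is 1 byte ≤ B = 4; zero-pad to 4 bytes: K' = 2e 00 00 00.
K' ⊕ ipad = 18 36 36 36.  K' ⊕ opad = 72 5c 5c 5c.
Inner input = (K'⊕ipad) ∥ m = 18 36 36 36 ∥ b2.
Inner hash: even-index sum = 256 mod 256 = 0; odd-index sum = 108 mod 256 = 108 → 00 6c.
Outer input = (K'⊕opad) ∥ inner = 72 5c 5c 5c ∥ 00 6c.
Outer hash (tag): even-index sum = 206 mod 256 = 206; odd-index sum = 292 mod 256 = 36 → ce 24.

ce24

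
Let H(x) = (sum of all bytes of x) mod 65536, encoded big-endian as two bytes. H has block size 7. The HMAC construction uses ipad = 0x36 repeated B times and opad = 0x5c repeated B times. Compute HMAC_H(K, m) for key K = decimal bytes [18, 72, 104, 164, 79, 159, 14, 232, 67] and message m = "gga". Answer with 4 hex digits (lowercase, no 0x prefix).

Key decimal bytes [18, 72, 104, 164, 79, 159, 14, 232, 67] = 12 48 68 a4 4f 9f 0e e8 43 is 9 bytes > B = 7, so hash it first: H(key) = 03 8d, then zero-pad to 7 bytes: K' = 03 8d 00 00 00 00 00.
K' ⊕ ipad = 35 bb 36 36 36 36 36.  K' ⊕ opad = 5f d1 5c 5c 5c 5c 5c.
Inner input = (K'⊕ipad) ∥ m = 35 bb 36 36 36 36 36 ∥ 67 67 61.
Inner hash: sum = 53+187+54+54+54+54+54+103+103+97 = 813 → 03 2d.
Outer input = (K'⊕opad) ∥ inner = 5f d1 5c 5c 5c 5c 5c ∥ 03 2d.
Outer hash (tag): sum = 95+209+92+92+92+92+92+3+45 = 812 → 03 2c.

032c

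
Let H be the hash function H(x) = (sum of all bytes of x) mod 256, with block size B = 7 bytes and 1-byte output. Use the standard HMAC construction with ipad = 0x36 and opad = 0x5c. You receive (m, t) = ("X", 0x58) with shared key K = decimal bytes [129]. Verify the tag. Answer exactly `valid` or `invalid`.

Key decimal bytes [129] = 81 is 1 byte ≤ B = 7; zero-pad to 7 bytes: K' = 81 00 00 00 00 00 00.
K' ⊕ ipad = b7 36 36 36 36 36 36; K' ⊕ opad = dd 5c 5c 5c 5c 5c 5c.
Inner hash: sum = 183+54+54+54+54+54+54+88 = 595; mod 256 = 83 → 53.
Outer hash (recomputed tag): sum = 221+92+92+92+92+92+92+83 = 856; mod 256 = 88 → 58.
Recomputed tag = 58; claimed = 58 → match.

valid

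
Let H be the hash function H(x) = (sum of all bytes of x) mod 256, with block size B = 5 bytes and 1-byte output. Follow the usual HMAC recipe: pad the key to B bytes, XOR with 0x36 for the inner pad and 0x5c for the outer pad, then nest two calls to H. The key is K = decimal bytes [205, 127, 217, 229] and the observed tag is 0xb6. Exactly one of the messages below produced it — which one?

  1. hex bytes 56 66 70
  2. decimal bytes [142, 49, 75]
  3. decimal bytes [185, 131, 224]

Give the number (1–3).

1

Key decimal bytes [205, 127, 217, 229] = cd 7f d9 e5 is 4 bytes ≤ B = 5; zero-pad to 5 bytes: K' = cd 7f d9 e5 00.
K' ⊕ ipad = fb 49 ef d3 36; K' ⊕ opad = 91 23 85 b9 5c.
m1: inner = H(fb 49 ef d3 36 56 66 70) = 68; tag = H(91 23 85 b9 5c 68) = b6 ← matches
m2: inner = H(fb 49 ef d3 36 8e 31 4b) = 46; tag = H(91 23 85 b9 5c 46) = 94
m3: inner = H(fb 49 ef d3 36 b9 83 e0) = 58; tag = H(91 23 85 b9 5c 58) = a6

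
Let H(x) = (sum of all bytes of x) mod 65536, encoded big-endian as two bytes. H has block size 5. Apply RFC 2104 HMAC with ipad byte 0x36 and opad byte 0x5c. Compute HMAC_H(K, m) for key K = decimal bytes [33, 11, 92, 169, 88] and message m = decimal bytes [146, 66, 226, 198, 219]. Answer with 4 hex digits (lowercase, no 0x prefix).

Key decimal bytes [33, 11, 92, 169, 88] = 21 0b 5c a9 58 is exactly B = 5 bytes: K' = 21 0b 5c a9 58.
K' ⊕ ipad = 17 3d 6a 9f 6e.  K' ⊕ opad = 7d 57 00 f5 04.
Inner input = (K'⊕ipad) ∥ m = 17 3d 6a 9f 6e ∥ 92 42 e2 c6 db.
Inner hash: sum = 23+61+106+159+110+146+66+226+198+219 = 1314 → 05 22.
Outer input = (K'⊕opad) ∥ inner = 7d 57 00 f5 04 ∥ 05 22.
Outer hash (tag): sum = 125+87+0+245+4+5+34 = 500 → 01 f4.

01f4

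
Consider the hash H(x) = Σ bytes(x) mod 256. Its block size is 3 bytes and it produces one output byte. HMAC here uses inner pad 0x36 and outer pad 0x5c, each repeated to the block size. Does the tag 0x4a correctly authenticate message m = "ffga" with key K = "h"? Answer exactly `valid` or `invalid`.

valid

Key "h" = 68 is 1 byte ≤ B = 3; zero-pad to 3 bytes: K' = 68 00 00.
K' ⊕ ipad = 5e 36 36; K' ⊕ opad = 34 5c 5c.
Inner hash: sum = 94+54+54+102+102+103+97 = 606; mod 256 = 94 → 5e.
Outer hash (recomputed tag): sum = 52+92+92+94 = 330; mod 256 = 74 → 4a.
Recomputed tag = 4a; claimed = 4a → match.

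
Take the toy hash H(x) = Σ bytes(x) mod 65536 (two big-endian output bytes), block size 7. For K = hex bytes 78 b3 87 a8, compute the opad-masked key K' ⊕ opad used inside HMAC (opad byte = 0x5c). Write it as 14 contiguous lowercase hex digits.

24efdbf45c5c5c

Key hex bytes 78 b3 87 a8 is 4 bytes ≤ B = 7; zero-pad to 7 bytes: K' = 78 b3 87 a8 00 00 00.
XOR each byte with 0x5c: 78⊕5c=24, b3⊕5c=ef, 87⊕5c=db, a8⊕5c=f4, 00⊕5c=5c, 00⊕5c=5c, 00⊕5c=5c.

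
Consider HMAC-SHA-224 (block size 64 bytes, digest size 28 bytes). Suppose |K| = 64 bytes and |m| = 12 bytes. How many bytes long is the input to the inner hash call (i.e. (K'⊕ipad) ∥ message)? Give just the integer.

76

Key is 64 ≤ 64 bytes, zero-padded: |K'| = 64.
Inner input = (K'⊕ipad) ∥ m → 64 + 12 = 76 bytes.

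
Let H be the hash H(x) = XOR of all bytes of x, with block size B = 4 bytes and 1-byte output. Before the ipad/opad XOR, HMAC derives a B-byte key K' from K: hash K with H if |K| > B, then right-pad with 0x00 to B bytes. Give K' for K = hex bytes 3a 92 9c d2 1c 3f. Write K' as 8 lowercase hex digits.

|K| = 6 > B = 4, so first hash the key.
H(K): XOR 3a⊕92⊕9c⊕d2⊕1c⊕3f = c5.
Zero-pad H(K) = c5 to 4 bytes: K' = c5 00 00 00.

c5000000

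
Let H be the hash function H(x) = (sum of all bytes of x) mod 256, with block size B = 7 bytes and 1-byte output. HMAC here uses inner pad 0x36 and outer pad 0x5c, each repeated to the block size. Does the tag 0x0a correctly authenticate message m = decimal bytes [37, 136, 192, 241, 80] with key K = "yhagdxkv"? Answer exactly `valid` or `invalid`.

invalid

Key "yhagdxkv" = 79 68 61 67 64 78 6b 76 is 8 bytes > B = 7, so hash it first: H(key) = 66, then zero-pad to 7 bytes: K' = 66 00 00 00 00 00 00.
K' ⊕ ipad = 50 36 36 36 36 36 36; K' ⊕ opad = 3a 5c 5c 5c 5c 5c 5c.
Inner hash: sum = 80+54+54+54+54+54+54+37+136+192+241+80 = 1090; mod 256 = 66 → 42.
Outer hash (recomputed tag): sum = 58+92+92+92+92+92+92+66 = 676; mod 256 = 164 → a4.
Recomputed tag = a4; claimed = 0a → mismatch.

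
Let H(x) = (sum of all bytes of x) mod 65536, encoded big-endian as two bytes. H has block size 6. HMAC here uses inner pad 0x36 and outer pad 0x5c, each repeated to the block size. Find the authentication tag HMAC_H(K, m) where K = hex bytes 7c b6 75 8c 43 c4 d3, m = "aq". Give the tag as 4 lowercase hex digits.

0232

Key hex bytes 7c b6 75 8c 43 c4 d3 is 7 bytes > B = 6, so hash it first: H(key) = 04 0d, then zero-pad to 6 bytes: K' = 04 0d 00 00 00 00.
K' ⊕ ipad = 32 3b 36 36 36 36.  K' ⊕ opad = 58 51 5c 5c 5c 5c.
Inner input = (K'⊕ipad) ∥ m = 32 3b 36 36 36 36 ∥ 61 71.
Inner hash: sum = 50+59+54+54+54+54+97+113 = 535 → 02 17.
Outer input = (K'⊕opad) ∥ inner = 58 51 5c 5c 5c 5c ∥ 02 17.
Outer hash (tag): sum = 88+81+92+92+92+92+2+23 = 562 → 02 32.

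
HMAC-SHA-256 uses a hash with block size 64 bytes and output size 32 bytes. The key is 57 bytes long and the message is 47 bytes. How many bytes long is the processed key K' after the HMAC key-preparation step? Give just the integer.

64

Key is 57 ≤ 64 bytes, zero-padded: |K'| = 64.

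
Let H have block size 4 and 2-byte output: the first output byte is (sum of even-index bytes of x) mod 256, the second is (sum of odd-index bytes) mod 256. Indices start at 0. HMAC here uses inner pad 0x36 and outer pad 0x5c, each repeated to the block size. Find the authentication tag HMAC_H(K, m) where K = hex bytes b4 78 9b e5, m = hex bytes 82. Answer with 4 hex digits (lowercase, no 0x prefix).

Key hex bytes b4 78 9b e5 is exactly B = 4 bytes: K' = b4 78 9b e5.
K' ⊕ ipad = 82 4e ad d3.  K' ⊕ opad = e8 24 c7 b9.
Inner input = (K'⊕ipad) ∥ m = 82 4e ad d3 ∥ 82.
Inner hash: even-index sum = 433 mod 256 = 177; odd-index sum = 289 mod 256 = 33 → b1 21.
Outer input = (K'⊕opad) ∥ inner = e8 24 c7 b9 ∥ b1 21.
Outer hash (tag): even-index sum = 608 mod 256 = 96; odd-index sum = 254 mod 256 = 254 → 60 fe.

60fe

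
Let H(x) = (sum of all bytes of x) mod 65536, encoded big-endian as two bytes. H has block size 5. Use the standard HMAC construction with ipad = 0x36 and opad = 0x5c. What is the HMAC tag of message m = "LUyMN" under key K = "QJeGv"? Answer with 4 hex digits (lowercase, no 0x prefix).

Key "QJeGv" = 51 4a 65 47 76 is exactly B = 5 bytes: K' = 51 4a 65 47 76.
K' ⊕ ipad = 67 7c 53 71 40.  K' ⊕ opad = 0d 16 39 1b 2a.
Inner input = (K'⊕ipad) ∥ m = 67 7c 53 71 40 ∥ 4c 55 79 4d 4e.
Inner hash: sum = 103+124+83+113+64+76+85+121+77+78 = 924 → 03 9c.
Outer input = (K'⊕opad) ∥ inner = 0d 16 39 1b 2a ∥ 03 9c.
Outer hash (tag): sum = 13+22+57+27+42+3+156 = 320 → 01 40.

0140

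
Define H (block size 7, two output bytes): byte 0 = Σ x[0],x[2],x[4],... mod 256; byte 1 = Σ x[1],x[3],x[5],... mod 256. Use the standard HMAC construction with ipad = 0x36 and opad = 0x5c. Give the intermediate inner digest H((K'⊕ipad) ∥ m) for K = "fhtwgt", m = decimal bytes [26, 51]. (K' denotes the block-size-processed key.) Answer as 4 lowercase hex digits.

Key "fhtwgt" = 66 68 74 77 67 74 is 6 bytes ≤ B = 7; zero-pad to 7 bytes: K' = 66 68 74 77 67 74 00.
K' ⊕ ipad = 50 5e 42 41 51 42 36.
Inner input = 50 5e 42 41 51 42 36 ∥ 1a 33.
Inner hash: even-index sum = 332 mod 256 = 76; odd-index sum = 251 mod 256 = 251 → 4c fb.

4cfb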